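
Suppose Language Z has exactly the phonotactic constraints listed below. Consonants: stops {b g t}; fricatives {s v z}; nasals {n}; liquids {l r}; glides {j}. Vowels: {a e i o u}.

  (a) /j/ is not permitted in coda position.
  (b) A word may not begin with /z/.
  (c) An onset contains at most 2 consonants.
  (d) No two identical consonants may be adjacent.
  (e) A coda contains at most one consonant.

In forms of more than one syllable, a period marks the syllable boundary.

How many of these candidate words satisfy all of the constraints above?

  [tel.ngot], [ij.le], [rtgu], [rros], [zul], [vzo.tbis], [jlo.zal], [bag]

[tel.ngot] — σ1 onset /t/, coda /l/ ok; σ2 onset /ng/ (2C), coda /t/ ok → permitted
[ij.le] — violates constraint (a): syllable 1 coda contains /j/ → not permitted
[rtgu] — violates constraint (c): syllable 1 onset /rtg/ has 3 consonants (> 2) → not permitted
[rros] — violates constraint (d): adjacent identical consonants /rr/ → not permitted
[zul] — violates constraint (b): word begins with /z/ → not permitted
[vzo.tbis] — σ1 onset /vz/ (2C), coda /∅/ ok; σ2 onset /tb/ (2C), coda /s/ ok → permitted
[jlo.zal] — σ1 onset /jl/ (2C), coda /∅/ ok; σ2 onset /z/, coda /l/ ok → permitted
[bag] — σ1 onset /b/, coda /g/ ok → permitted
Permitted: [tel.ngot], [vzo.tbis], [jlo.zal], [bag] → 4.

4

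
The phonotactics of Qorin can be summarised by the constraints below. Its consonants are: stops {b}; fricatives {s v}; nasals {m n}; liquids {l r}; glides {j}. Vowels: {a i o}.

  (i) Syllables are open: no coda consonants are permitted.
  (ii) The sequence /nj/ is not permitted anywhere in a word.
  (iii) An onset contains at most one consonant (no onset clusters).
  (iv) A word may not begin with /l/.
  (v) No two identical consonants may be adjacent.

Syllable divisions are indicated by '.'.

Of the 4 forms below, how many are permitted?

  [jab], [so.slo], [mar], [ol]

[jab] — violates constraint (i): syllable 1 coda /b/ has 1 consonant (> 0) → not permitted
[so.slo] — violates constraint (iii): syllable 2 onset /sl/ has 2 consonants (> 1) → not permitted
[mar] — violates constraint (i): syllable 1 coda /r/ has 1 consonant (> 0) → not permitted
[ol] — violates constraint (i): syllable 1 coda /l/ has 1 consonant (> 0) → not permitted
No form is permitted → 0.

0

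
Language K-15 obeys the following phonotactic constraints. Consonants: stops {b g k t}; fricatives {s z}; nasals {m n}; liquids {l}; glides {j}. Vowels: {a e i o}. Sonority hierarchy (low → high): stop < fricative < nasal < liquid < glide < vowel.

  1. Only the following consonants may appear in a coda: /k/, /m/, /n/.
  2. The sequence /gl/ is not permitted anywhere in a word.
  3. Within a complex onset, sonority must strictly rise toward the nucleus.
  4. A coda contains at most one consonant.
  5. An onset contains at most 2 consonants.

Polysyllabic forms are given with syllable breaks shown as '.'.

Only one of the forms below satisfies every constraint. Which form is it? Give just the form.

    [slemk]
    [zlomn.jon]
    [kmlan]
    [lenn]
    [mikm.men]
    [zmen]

[zmen]

[slemk] — violates constraint 4: syllable 1 coda /mk/ has 2 consonants (> 1) → phonotactically illegal
[zlomn.jon] — violates constraint 4: syllable 1 coda /mn/ has 2 consonants (> 1) → phonotactically illegal
[kmlan] — violates constraint 5: syllable 1 onset /kml/ has 3 consonants (> 2) → phonotactically illegal
[lenn] — violates constraint 4: syllable 1 coda /nn/ has 2 consonants (> 1) → phonotactically illegal
[mikm.men] — violates constraint 4: syllable 1 coda /km/ has 2 consonants (> 1) → phonotactically illegal
[zmen] — σ1 onset /zm/ (2→3 rises), coda /n/ ok → phonotactically legal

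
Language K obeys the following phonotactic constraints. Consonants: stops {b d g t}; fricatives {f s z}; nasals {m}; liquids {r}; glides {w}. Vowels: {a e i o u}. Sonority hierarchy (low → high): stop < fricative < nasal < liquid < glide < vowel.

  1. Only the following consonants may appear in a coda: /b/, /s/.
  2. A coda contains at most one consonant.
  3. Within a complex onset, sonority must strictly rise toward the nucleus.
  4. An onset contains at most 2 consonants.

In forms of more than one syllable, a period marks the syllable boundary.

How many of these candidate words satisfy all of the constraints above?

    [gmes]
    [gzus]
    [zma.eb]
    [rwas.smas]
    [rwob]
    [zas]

6

[gmes] — σ1 onset /gm/ (1→3 rises), coda /s/ ok → phonotactically legal
[gzus] — σ1 onset /gz/ (1→2 rises), coda /s/ ok → phonotactically legal
[zma.eb] — σ1 onset /zm/ (2→3 rises), coda /∅/ ok; σ2 onset /∅/, coda /b/ ok → phonotactically legal
[rwas.smas] — σ1 onset /rw/ (4→5 rises), coda /s/ ok; σ2 onset /sm/ (2→3 rises), coda /s/ ok → phonotactically legal
[rwob] — σ1 onset /rw/ (4→5 rises), coda /b/ ok → phonotactically legal
[zas] — σ1 onset /z/, coda /s/ ok → phonotactically legal
Phonotactically legal: [gmes], [gzus], [zma.eb], [rwas.smas], [rwob], [zas] → 6.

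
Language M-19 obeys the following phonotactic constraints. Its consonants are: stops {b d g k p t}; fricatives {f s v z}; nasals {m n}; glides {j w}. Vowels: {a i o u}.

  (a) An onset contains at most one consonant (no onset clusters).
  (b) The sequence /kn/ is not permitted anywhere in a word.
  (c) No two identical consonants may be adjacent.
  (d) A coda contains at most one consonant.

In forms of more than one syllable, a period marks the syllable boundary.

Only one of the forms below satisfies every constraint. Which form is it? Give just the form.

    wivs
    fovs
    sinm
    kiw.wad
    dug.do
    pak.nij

dug.do

wivs — violates constraint (d): syllable 1 coda /vs/ has 2 consonants (> 1) → not permitted
fovs — violates constraint (d): syllable 1 coda /vs/ has 2 consonants (> 1) → not permitted
sinm — violates constraint (d): syllable 1 coda /nm/ has 2 consonants (> 1) → not permitted
kiw.wad — violates constraint (c): adjacent identical consonants /ww/ → not permitted
dug.do — σ1 onset /d/, coda /g/ ok; σ2 onset /d/, coda /∅/ ok → permitted
pak.nij — violates constraint (b): contains banned sequence /kn/ → not permitted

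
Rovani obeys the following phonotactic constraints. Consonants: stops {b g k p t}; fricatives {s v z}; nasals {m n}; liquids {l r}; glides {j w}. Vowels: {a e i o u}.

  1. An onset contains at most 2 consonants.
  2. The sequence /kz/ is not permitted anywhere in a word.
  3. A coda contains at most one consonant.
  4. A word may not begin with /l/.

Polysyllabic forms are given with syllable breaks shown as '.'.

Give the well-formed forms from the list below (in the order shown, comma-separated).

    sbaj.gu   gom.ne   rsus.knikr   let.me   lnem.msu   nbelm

sbaj.gu, gom.ne

sbaj.gu — σ1 onset /sb/ (2C), coda /j/ ok; σ2 onset /g/, coda /∅/ ok → well-formed
gom.ne — σ1 onset /g/, coda /m/ ok; σ2 onset /n/, coda /∅/ ok → well-formed
rsus.knikr — violates constraint 3: syllable 2 coda /kr/ has 2 consonants (> 1) → ill-formed
let.me — violates constraint 4: word begins with /l/ → ill-formed
lnem.msu — violates constraint 4: word begins with /l/ → ill-formed
nbelm — violates constraint 3: syllable 1 coda /lm/ has 2 consonants (> 1) → ill-formed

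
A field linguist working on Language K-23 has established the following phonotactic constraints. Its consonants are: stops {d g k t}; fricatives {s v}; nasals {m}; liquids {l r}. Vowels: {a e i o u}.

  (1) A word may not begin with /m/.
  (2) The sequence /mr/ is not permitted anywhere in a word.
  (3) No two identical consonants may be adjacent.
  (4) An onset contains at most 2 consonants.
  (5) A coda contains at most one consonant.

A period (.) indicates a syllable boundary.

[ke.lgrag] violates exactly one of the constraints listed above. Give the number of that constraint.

4

[ke.lgrag]: syllable 2 onset /lgr/ has 3 consonants (> 2).
This is a violation of constraint 4: "An onset contains at most 2 consonants."
The remaining constraints (1, 2, 3, 5) are satisfied.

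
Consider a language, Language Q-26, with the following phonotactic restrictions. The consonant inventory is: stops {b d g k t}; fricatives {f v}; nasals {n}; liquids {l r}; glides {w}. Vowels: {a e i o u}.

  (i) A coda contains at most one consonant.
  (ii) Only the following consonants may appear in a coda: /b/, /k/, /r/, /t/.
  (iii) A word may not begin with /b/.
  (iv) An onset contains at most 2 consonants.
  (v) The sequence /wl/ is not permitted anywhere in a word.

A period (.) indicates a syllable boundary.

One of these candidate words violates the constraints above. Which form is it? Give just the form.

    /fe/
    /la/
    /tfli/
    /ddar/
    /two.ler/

/fe/ — σ1 onset /f/, coda /∅/ ok → permitted
/la/ — σ1 onset /l/, coda /∅/ ok → permitted
/tfli/ — violates constraint (iv): syllable 1 onset /tfl/ has 3 consonants (> 2) → not permitted
/ddar/ — σ1 onset /dd/ (2C), coda /r/ ok → permitted
/two.ler/ — σ1 onset /tw/ (2C), coda /∅/ ok; σ2 onset /l/, coda /r/ ok → permitted

/tfli/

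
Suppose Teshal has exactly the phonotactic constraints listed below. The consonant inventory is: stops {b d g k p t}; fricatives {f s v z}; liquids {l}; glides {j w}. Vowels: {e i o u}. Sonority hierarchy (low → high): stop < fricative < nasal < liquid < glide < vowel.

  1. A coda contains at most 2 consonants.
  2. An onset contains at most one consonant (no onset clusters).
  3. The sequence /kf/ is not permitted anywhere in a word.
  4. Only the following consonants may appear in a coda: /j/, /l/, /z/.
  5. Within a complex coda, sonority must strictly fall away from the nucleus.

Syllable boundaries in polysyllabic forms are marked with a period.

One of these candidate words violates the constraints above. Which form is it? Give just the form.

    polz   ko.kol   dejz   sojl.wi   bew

polz — σ1 onset /p/, coda /lz/ (4→2 falls) ok → licit
ko.kol — σ1 onset /k/, coda /∅/ ok; σ2 onset /k/, coda /l/ ok → licit
dejz — σ1 onset /d/, coda /jz/ (5→2 falls) ok → licit
sojl.wi — σ1 onset /s/, coda /jl/ (5→4 falls) ok; σ2 onset /w/, coda /∅/ ok → licit
bew — violates constraint 4: syllable 1 coda contains /w/, which is not a licensed coda consonant → illicit

bew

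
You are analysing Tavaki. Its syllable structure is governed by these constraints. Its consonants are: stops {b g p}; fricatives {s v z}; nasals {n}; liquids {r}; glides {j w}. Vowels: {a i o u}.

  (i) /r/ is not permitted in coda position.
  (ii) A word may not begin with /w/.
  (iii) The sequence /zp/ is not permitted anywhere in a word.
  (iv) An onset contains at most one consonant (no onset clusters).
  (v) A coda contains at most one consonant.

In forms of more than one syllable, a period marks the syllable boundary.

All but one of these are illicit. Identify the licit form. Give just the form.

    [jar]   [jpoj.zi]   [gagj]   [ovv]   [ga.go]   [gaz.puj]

[jar] — violates constraint (i): syllable 1 coda contains /r/ → illicit
[jpoj.zi] — violates constraint (iv): syllable 1 onset /jp/ has 2 consonants (> 1) → illicit
[gagj] — violates constraint (v): syllable 1 coda /gj/ has 2 consonants (> 1) → illicit
[ovv] — violates constraint (v): syllable 1 coda /vv/ has 2 consonants (> 1) → illicit
[ga.go] — σ1 onset /g/, coda /∅/ ok; σ2 onset /g/, coda /∅/ ok → licit
[gaz.puj] — violates constraint (iii): contains banned sequence /zp/ → illicit

[ga.go]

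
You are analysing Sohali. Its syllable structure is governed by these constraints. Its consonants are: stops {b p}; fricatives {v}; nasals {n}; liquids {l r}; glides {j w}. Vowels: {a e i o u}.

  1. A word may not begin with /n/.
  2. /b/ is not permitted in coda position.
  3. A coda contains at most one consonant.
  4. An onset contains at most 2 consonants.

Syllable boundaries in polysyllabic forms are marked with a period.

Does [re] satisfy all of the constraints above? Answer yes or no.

yes

[re] — σ1 onset /r/, coda /∅/ ok → well-formed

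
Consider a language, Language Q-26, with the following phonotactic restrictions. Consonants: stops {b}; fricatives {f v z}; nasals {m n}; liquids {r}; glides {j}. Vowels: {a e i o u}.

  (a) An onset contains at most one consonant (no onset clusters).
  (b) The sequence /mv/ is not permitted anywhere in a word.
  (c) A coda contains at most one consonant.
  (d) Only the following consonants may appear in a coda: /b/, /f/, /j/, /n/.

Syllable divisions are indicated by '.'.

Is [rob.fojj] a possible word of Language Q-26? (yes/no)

[rob.fojj] — violates constraint (c): syllable 2 coda /jj/ has 2 consonants (> 1) → ill-formed

no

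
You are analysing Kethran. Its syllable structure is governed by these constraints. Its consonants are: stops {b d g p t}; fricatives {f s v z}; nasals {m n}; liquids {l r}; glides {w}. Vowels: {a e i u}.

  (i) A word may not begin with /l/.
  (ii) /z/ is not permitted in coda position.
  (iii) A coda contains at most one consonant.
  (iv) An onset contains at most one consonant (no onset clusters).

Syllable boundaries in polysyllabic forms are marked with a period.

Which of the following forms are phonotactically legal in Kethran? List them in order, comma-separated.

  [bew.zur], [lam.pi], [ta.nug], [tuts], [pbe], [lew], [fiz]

[bew.zur], [ta.nug]

[bew.zur] — σ1 onset /b/, coda /w/ ok; σ2 onset /z/, coda /r/ ok → phonotactically legal
[lam.pi] — violates constraint (i): word begins with /l/ → phonotactically illegal
[ta.nug] — σ1 onset /t/, coda /∅/ ok; σ2 onset /n/, coda /g/ ok → phonotactically legal
[tuts] — violates constraint (iii): syllable 1 coda /ts/ has 2 consonants (> 1) → phonotactically illegal
[pbe] — violates constraint (iv): syllable 1 onset /pb/ has 2 consonants (> 1) → phonotactically illegal
[lew] — violates constraint (i): word begins with /l/ → phonotactically illegal
[fiz] — violates constraint (ii): syllable 1 coda contains /z/ → phonotactically illegal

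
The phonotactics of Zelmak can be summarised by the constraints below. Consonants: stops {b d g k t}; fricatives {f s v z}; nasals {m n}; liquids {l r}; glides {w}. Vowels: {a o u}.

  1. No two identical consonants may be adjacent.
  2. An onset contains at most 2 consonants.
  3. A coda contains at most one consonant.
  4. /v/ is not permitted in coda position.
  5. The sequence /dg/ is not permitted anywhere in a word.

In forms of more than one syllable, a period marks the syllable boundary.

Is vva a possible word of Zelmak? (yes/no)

vva — violates constraint 1: adjacent identical consonants /vv/ → illicit

no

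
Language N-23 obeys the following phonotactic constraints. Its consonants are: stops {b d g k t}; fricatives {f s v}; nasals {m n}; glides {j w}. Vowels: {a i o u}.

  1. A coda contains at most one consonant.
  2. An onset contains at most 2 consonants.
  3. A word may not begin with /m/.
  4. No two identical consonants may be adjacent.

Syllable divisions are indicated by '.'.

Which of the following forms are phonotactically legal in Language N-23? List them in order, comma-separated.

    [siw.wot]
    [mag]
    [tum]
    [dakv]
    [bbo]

[siw.wot] — violates constraint 4: adjacent identical consonants /ww/ → phonotactically illegal
[mag] — violates constraint 3: word begins with /m/ → phonotactically illegal
[tum] — σ1 onset /t/, coda /m/ ok → phonotactically legal
[dakv] — violates constraint 1: syllable 1 coda /kv/ has 2 consonants (> 1) → phonotactically illegal
[bbo] — violates constraint 4: adjacent identical consonants /bb/ → phonotactically illegal

[tum]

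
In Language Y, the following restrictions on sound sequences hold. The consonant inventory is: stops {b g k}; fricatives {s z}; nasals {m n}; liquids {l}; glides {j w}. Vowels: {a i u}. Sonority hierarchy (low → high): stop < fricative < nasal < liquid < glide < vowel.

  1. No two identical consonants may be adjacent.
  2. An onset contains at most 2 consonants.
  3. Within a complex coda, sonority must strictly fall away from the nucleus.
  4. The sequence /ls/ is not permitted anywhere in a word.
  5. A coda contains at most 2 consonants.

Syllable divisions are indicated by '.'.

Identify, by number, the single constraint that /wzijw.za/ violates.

3

/wzijw.za/: syllable 1 coda /jw/: /j/ (glide, 5) → /w/ (glide, 5) does not fall.
This is a violation of constraint 3: "Within a complex coda, sonority must strictly fall away from the nucleus."
The remaining constraints (1, 2, 4, 5) are satisfied.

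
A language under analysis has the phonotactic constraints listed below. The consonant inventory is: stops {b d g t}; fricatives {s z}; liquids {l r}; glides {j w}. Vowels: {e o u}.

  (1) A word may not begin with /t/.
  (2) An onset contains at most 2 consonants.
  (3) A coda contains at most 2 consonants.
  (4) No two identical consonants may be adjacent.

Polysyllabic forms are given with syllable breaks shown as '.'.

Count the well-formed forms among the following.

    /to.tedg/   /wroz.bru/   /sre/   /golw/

/to.tedg/ — violates constraint 1: word begins with /t/ → ill-formed
/wroz.bru/ — σ1 onset /wr/ (2C), coda /z/ ok; σ2 onset /br/ (2C), coda /∅/ ok → well-formed
/sre/ — σ1 onset /sr/ (2C), coda /∅/ ok → well-formed
/golw/ — σ1 onset /g/, coda /lw/ (2C) ok → well-formed
Well-formed: /wroz.bru/, /sre/, /golw/ → 3.

3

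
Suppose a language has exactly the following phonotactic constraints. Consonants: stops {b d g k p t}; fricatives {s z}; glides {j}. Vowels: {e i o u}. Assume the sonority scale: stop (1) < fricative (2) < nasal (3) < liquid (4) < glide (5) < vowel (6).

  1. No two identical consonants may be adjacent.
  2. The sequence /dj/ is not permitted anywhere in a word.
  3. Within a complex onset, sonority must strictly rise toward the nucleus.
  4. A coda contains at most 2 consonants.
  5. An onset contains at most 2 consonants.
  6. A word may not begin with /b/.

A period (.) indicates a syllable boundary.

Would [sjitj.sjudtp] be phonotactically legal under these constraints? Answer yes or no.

no

[sjitj.sjudtp] — violates constraint 4: syllable 2 coda /dtp/ has 3 consonants (> 2) → phonotactically illegal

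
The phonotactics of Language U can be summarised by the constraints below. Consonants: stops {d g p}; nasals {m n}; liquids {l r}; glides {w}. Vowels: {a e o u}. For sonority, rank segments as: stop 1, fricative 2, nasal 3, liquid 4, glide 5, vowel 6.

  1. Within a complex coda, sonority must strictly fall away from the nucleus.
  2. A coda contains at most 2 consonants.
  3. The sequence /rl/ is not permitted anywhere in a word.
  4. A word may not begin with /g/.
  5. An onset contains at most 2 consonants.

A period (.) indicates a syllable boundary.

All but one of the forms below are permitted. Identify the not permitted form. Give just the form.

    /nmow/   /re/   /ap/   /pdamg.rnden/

/nmow/ — σ1 onset /nm/ (2C), coda /w/ ok → permitted
/re/ — σ1 onset /r/, coda /∅/ ok → permitted
/ap/ — σ1 onset /∅/, coda /p/ ok → permitted
/pdamg.rnden/ — violates constraint 5: syllable 2 onset /rnd/ has 3 consonants (> 2) → not permitted

/pdamg.rnden/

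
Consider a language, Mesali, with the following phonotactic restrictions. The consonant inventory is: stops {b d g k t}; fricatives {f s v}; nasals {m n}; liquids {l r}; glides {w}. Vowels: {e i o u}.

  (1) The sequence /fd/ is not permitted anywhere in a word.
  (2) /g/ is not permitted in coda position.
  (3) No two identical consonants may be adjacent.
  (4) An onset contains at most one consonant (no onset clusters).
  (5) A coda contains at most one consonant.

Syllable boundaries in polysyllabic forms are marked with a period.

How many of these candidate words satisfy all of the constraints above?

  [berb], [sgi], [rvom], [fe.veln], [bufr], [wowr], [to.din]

1

[berb] — violates constraint 5: syllable 1 coda /rb/ has 2 consonants (> 1) → illicit
[sgi] — violates constraint 4: syllable 1 onset /sg/ has 2 consonants (> 1) → illicit
[rvom] — violates constraint 4: syllable 1 onset /rv/ has 2 consonants (> 1) → illicit
[fe.veln] — violates constraint 5: syllable 2 coda /ln/ has 2 consonants (> 1) → illicit
[bufr] — violates constraint 5: syllable 1 coda /fr/ has 2 consonants (> 1) → illicit
[wowr] — violates constraint 5: syllable 1 coda /wr/ has 2 consonants (> 1) → illicit
[to.din] — σ1 onset /t/, coda /∅/ ok; σ2 onset /d/, coda /n/ ok → licit
Licit: [to.din] → 1.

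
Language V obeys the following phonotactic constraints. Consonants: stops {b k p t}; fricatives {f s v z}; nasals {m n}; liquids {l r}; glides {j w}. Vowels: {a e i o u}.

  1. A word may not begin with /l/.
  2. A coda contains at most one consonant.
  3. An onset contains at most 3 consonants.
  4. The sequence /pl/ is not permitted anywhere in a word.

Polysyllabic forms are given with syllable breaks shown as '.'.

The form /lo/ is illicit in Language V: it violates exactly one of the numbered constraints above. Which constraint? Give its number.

/lo/: word begins with /l/.
This is a violation of constraint 1: "A word may not begin with /l/."
The remaining constraints (2, 3, 4) are satisfied.

1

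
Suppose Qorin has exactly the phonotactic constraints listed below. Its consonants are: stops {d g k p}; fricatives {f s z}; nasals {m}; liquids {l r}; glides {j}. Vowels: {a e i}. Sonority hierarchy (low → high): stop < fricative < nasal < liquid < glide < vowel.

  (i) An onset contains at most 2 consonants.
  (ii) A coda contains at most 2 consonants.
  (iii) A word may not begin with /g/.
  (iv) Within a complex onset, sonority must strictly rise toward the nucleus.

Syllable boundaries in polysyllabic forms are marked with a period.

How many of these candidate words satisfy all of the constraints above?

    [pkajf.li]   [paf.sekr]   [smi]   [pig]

3

[pkajf.li] — violates constraint (iv): syllable 1 onset /pk/: /p/ (stop, 1) → /k/ (stop, 1) does not rise → phonotactically illegal
[paf.sekr] — σ1 onset /p/, coda /f/ ok; σ2 onset /s/, coda /kr/ (2C) ok → phonotactically legal
[smi] — σ1 onset /sm/ (2→3 rises), coda /∅/ ok → phonotactically legal
[pig] — σ1 onset /p/, coda /g/ ok → phonotactically legal
Phonotactically legal: [paf.sekr], [smi], [pig] → 3.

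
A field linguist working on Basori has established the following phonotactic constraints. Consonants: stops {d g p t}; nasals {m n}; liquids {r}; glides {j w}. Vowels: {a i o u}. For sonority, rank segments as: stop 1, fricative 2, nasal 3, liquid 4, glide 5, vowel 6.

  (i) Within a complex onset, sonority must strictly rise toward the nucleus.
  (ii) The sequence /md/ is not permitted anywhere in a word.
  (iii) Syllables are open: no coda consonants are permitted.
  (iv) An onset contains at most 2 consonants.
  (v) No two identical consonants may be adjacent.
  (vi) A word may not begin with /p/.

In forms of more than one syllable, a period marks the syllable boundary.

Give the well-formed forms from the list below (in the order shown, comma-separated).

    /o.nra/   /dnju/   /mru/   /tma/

/o.nra/ — σ1 onset /∅/, coda /∅/ ok; σ2 onset /nr/ (3→4 rises), coda /∅/ ok → well-formed
/dnju/ — violates constraint (iv): syllable 1 onset /dnj/ has 3 consonants (> 2) → ill-formed
/mru/ — σ1 onset /mr/ (3→4 rises), coda /∅/ ok → well-formed
/tma/ — σ1 onset /tm/ (1→3 rises), coda /∅/ ok → well-formed

/o.nra/, /mru/, /tma/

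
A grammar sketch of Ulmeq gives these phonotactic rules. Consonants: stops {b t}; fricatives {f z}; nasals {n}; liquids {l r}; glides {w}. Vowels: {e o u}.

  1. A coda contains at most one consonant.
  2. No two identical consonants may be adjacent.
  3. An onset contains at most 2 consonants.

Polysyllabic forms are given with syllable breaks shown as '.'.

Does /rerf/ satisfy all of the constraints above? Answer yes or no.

/rerf/ — violates constraint 1: syllable 1 coda /rf/ has 2 consonants (> 1) → ill-formed

no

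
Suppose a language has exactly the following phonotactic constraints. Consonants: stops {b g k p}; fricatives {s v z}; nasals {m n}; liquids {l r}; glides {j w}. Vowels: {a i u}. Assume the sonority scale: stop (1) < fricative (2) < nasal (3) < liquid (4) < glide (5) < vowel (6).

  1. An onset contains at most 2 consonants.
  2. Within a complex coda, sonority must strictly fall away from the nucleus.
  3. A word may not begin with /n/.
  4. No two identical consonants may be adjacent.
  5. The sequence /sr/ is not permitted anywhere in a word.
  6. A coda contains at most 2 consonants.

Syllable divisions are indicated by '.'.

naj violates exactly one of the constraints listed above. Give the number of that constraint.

3

naj: word begins with /n/.
This is a violation of constraint 3: "A word may not begin with /n/."
The remaining constraints (1, 2, 4, 5, 6) are satisfied.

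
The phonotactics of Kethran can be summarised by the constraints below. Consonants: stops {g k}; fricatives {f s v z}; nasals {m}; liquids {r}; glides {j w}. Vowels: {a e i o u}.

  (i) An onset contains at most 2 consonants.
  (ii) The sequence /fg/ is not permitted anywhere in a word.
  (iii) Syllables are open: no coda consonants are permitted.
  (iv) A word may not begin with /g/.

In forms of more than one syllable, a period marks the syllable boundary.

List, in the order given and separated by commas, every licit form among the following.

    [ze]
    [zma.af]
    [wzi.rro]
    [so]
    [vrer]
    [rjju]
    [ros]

[ze] — σ1 onset /z/, coda /∅/ ok → licit
[zma.af] — violates constraint (iii): syllable 2 coda /f/ has 1 consonant (> 0) → illicit
[wzi.rro] — σ1 onset /wz/ (2C), coda /∅/ ok; σ2 onset /rr/ (2C), coda /∅/ ok → licit
[so] — σ1 onset /s/, coda /∅/ ok → licit
[vrer] — violates constraint (iii): syllable 1 coda /r/ has 1 consonant (> 0) → illicit
[rjju] — violates constraint (i): syllable 1 onset /rjj/ has 3 consonants (> 2) → illicit
[ros] — violates constraint (iii): syllable 1 coda /s/ has 1 consonant (> 0) → illicit

[ze], [wzi.rro], [so]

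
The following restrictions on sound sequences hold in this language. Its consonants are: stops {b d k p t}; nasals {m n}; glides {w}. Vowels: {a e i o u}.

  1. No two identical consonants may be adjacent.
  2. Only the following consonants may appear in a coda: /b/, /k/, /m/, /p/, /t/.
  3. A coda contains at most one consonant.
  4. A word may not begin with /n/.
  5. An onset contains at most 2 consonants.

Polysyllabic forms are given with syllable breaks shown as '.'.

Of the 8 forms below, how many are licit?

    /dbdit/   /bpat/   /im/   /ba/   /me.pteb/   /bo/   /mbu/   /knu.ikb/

/dbdit/ — violates constraint 5: syllable 1 onset /dbd/ has 3 consonants (> 2) → illicit
/bpat/ — σ1 onset /bp/ (2C), coda /t/ ok → licit
/im/ — σ1 onset /∅/, coda /m/ ok → licit
/ba/ — σ1 onset /b/, coda /∅/ ok → licit
/me.pteb/ — σ1 onset /m/, coda /∅/ ok; σ2 onset /pt/ (2C), coda /b/ ok → licit
/bo/ — σ1 onset /b/, coda /∅/ ok → licit
/mbu/ — σ1 onset /mb/ (2C), coda /∅/ ok → licit
/knu.ikb/ — violates constraint 3: syllable 2 coda /kb/ has 2 consonants (> 1) → illicit
Licit: /bpat/, /im/, /ba/, /me.pteb/, /bo/, /mbu/ → 6.

6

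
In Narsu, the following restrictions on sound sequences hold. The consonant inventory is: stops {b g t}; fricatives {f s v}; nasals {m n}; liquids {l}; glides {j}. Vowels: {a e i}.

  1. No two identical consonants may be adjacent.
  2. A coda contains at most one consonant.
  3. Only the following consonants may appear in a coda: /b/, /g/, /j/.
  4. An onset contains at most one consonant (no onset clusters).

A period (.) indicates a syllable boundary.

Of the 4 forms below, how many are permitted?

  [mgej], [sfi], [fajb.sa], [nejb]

0

[mgej] — violates constraint 4: syllable 1 onset /mg/ has 2 consonants (> 1) → not permitted
[sfi] — violates constraint 4: syllable 1 onset /sf/ has 2 consonants (> 1) → not permitted
[fajb.sa] — violates constraint 2: syllable 1 coda /jb/ has 2 consonants (> 1) → not permitted
[nejb] — violates constraint 2: syllable 1 coda /jb/ has 2 consonants (> 1) → not permitted
No form is permitted → 0.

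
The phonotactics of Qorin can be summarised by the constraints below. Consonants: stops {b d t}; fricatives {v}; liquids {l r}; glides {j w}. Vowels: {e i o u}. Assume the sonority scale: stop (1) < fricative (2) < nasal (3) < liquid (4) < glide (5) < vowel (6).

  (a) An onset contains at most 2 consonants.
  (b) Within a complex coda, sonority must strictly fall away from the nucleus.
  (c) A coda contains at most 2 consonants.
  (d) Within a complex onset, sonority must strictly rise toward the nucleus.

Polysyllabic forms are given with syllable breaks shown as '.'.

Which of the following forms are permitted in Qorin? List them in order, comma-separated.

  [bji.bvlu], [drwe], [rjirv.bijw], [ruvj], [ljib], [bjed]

[ljib], [bjed]

[bji.bvlu] — violates constraint (a): syllable 2 onset /bvl/ has 3 consonants (> 2) → not permitted
[drwe] — violates constraint (a): syllable 1 onset /drw/ has 3 consonants (> 2) → not permitted
[rjirv.bijw] — violates constraint (b): syllable 2 coda /jw/: /j/ (glide, 5) → /w/ (glide, 5) does not fall → not permitted
[ruvj] — violates constraint (b): syllable 1 coda /vj/: /v/ (fricative, 2) → /j/ (glide, 5) does not fall → not permitted
[ljib] — σ1 onset /lj/ (4→5 rises), coda /b/ ok → permitted
[bjed] — σ1 onset /bj/ (1→5 rises), coda /d/ ok → permitted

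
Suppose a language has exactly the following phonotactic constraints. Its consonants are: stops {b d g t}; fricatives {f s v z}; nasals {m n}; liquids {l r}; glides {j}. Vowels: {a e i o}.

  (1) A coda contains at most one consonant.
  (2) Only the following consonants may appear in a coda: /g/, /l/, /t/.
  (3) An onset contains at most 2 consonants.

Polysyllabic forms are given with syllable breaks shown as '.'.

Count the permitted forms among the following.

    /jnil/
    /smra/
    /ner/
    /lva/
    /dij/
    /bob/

/jnil/ — σ1 onset /jn/ (2C), coda /l/ ok → permitted
/smra/ — violates constraint 3: syllable 1 onset /smr/ has 3 consonants (> 2) → not permitted
/ner/ — violates constraint 2: syllable 1 coda contains /r/, which is not a licensed coda consonant → not permitted
/lva/ — σ1 onset /lv/ (2C), coda /∅/ ok → permitted
/dij/ — violates constraint 2: syllable 1 coda contains /j/, which is not a licensed coda consonant → not permitted
/bob/ — violates constraint 2: syllable 1 coda contains /b/, which is not a licensed coda consonant → not permitted
Permitted: /jnil/, /lva/ → 2.

2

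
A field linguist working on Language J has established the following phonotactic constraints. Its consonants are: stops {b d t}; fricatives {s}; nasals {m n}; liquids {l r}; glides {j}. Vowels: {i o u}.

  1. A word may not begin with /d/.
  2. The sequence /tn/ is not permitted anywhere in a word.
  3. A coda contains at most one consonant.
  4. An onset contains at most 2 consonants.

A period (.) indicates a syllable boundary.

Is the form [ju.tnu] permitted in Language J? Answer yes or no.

no

[ju.tnu] — violates constraint 2: contains banned sequence /tn/ → not permitted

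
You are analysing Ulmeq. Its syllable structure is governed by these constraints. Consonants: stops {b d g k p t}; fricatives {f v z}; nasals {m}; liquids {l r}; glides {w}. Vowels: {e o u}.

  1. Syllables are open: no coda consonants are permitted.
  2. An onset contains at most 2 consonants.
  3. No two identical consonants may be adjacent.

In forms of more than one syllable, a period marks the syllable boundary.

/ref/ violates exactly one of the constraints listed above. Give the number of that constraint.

1

/ref/: syllable 1 coda /f/ has 1 consonant (> 0).
This is a violation of constraint 1: "Syllables are open: no coda consonants are permitted."
The remaining constraints (2, 3) are satisfied.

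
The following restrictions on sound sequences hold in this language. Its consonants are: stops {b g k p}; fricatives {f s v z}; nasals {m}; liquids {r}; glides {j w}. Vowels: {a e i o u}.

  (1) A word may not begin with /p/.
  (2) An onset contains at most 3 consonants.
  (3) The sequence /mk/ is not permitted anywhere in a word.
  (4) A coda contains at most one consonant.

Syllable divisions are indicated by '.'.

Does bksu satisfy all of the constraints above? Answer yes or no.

bksu — σ1 onset /bks/ (3C), coda /∅/ ok → well-formed

yes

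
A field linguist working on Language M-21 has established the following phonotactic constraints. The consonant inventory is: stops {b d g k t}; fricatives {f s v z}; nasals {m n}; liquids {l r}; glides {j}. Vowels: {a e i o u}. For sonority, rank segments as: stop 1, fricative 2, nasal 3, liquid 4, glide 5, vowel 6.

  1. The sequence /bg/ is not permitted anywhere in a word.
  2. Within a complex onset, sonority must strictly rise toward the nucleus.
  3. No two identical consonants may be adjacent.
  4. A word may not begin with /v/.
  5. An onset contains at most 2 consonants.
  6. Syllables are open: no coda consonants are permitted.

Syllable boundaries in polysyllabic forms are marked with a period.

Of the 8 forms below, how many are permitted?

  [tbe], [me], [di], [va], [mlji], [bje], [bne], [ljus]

[tbe] — violates constraint 2: syllable 1 onset /tb/: /t/ (stop, 1) → /b/ (stop, 1) does not rise → not permitted
[me] — σ1 onset /m/, coda /∅/ ok → permitted
[di] — σ1 onset /d/, coda /∅/ ok → permitted
[va] — violates constraint 4: word begins with /v/ → not permitted
[mlji] — violates constraint 5: syllable 1 onset /mlj/ has 3 consonants (> 2) → not permitted
[bje] — σ1 onset /bj/ (1→5 rises), coda /∅/ ok → permitted
[bne] — σ1 onset /bn/ (1→3 rises), coda /∅/ ok → permitted
[ljus] — violates constraint 6: syllable 1 coda /s/ has 1 consonant (> 0) → not permitted
Permitted: [me], [di], [bje], [bne] → 4.

4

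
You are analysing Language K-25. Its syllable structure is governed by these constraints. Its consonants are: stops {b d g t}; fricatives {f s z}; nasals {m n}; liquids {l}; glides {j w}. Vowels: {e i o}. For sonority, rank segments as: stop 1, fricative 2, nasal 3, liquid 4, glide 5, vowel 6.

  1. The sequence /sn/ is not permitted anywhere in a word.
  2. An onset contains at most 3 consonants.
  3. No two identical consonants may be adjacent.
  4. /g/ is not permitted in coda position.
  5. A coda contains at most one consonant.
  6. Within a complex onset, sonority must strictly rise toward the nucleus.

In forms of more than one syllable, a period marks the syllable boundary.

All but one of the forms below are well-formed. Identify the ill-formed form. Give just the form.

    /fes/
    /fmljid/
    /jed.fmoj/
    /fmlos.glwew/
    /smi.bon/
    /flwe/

/fmljid/

/fes/ — σ1 onset /f/, coda /s/ ok → well-formed
/fmljid/ — violates constraint 2: syllable 1 onset /fmlj/ has 4 consonants (> 3) → ill-formed
/jed.fmoj/ — σ1 onset /j/, coda /d/ ok; σ2 onset /fm/ (2→3 rises), coda /j/ ok → well-formed
/fmlos.glwew/ — σ1 onset /fml/ (2→3→4 rises), coda /s/ ok; σ2 onset /glw/ (1→4→5 rises), coda /w/ ok → well-formed
/smi.bon/ — σ1 onset /sm/ (2→3 rises), coda /∅/ ok; σ2 onset /b/, coda /n/ ok → well-formed
/flwe/ — σ1 onset /flw/ (2→4→5 rises), coda /∅/ ok → well-formed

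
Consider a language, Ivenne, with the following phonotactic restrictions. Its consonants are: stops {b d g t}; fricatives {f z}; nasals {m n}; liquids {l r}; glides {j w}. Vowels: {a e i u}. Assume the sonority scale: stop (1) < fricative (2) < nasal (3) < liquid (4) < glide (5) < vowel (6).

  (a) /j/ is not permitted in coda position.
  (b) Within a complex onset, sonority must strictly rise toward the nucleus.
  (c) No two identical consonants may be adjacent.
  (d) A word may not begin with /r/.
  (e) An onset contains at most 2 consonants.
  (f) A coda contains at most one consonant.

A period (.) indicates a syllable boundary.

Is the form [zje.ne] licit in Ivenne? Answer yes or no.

yes

[zje.ne] — σ1 onset /zj/ (2→5 rises), coda /∅/ ok; σ2 onset /n/, coda /∅/ ok → licit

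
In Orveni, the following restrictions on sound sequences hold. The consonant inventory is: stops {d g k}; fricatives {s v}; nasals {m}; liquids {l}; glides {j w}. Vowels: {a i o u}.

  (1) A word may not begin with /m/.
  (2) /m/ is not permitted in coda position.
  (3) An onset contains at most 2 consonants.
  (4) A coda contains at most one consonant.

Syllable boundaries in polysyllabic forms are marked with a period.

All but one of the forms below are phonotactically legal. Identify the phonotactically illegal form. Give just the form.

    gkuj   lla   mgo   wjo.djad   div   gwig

mgo

gkuj — σ1 onset /gk/ (2C), coda /j/ ok → phonotactically legal
lla — σ1 onset /ll/ (2C), coda /∅/ ok → phonotactically legal
mgo — violates constraint 1: word begins with /m/ → phonotactically illegal
wjo.djad — σ1 onset /wj/ (2C), coda /∅/ ok; σ2 onset /dj/ (2C), coda /d/ ok → phonotactically legal
div — σ1 onset /d/, coda /v/ ok → phonotactically legal
gwig — σ1 onset /gw/ (2C), coda /g/ ok → phonotactically legal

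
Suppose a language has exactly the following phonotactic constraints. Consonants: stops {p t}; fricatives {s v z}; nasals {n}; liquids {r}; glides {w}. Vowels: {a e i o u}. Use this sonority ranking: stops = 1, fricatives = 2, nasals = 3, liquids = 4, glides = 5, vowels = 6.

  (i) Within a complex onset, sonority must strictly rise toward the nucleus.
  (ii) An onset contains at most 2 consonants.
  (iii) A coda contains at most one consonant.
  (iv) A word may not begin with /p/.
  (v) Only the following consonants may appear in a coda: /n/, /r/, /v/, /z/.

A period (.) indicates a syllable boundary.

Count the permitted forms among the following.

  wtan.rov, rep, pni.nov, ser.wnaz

0

wtan.rov — violates constraint (i): syllable 1 onset /wt/: /w/ (glide, 5) → /t/ (stop, 1) does not rise → not permitted
rep — violates constraint (v): syllable 1 coda contains /p/, which is not a licensed coda consonant → not permitted
pni.nov — violates constraint (iv): word begins with /p/ → not permitted
ser.wnaz — violates constraint (i): syllable 2 onset /wn/: /w/ (glide, 5) → /n/ (nasal, 3) does not rise → not permitted
No form is permitted → 0.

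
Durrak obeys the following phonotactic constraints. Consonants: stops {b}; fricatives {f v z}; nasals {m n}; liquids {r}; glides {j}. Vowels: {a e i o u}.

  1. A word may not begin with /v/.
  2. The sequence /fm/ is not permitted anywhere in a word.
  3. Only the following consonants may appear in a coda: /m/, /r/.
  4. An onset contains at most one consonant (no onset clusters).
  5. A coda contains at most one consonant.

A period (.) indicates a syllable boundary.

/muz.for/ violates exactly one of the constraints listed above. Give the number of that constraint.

/muz.for/: syllable 1 coda contains /z/, which is not a licensed coda consonant.
This is a violation of constraint 3: "Only the following consonants may appear in a coda: /m/, /r/."
The remaining constraints (1, 2, 4, 5) are satisfied.

3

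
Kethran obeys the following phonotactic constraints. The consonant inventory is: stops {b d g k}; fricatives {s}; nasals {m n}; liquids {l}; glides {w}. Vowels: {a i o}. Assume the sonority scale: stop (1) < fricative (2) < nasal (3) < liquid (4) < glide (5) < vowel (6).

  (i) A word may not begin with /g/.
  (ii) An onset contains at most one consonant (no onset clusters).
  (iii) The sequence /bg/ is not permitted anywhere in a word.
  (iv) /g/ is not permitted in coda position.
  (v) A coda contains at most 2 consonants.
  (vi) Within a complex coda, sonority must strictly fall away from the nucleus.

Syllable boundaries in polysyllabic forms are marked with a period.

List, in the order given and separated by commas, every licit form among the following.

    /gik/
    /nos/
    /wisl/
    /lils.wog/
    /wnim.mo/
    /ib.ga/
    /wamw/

/nos/

/gik/ — violates constraint (i): word begins with /g/ → illicit
/nos/ — σ1 onset /n/, coda /s/ ok → licit
/wisl/ — violates constraint (vi): syllable 1 coda /sl/: /s/ (fricative, 2) → /l/ (liquid, 4) does not fall → illicit
/lils.wog/ — violates constraint (iv): syllable 2 coda contains /g/ → illicit
/wnim.mo/ — violates constraint (ii): syllable 1 onset /wn/ has 2 consonants (> 1) → illicit
/ib.ga/ — violates constraint (iii): contains banned sequence /bg/ → illicit
/wamw/ — violates constraint (vi): syllable 1 coda /mw/: /m/ (nasal, 3) → /w/ (glide, 5) does not fall → illicit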